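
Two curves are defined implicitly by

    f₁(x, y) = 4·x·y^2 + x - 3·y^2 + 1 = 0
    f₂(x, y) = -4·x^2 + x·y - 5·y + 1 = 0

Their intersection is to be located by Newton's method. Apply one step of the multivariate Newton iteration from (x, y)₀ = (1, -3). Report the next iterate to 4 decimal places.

(1.0467, -0.8785)

At (1, -3): F = (11.0000, 9.0000).
Jacobian J = [[4·y^2 + 1, 8·x·y - 6·y], [-8·x + y, x - 5]].
At the point, J = [[37.0000, -6.0000], [-11.0000, -4.0000]] (det J = -214.0000).
Solving J·Δ = −F gives Δ = (0.0467, 2.1215).
Then the next iterate is (x, y)₁ = (1.0467, -0.8785).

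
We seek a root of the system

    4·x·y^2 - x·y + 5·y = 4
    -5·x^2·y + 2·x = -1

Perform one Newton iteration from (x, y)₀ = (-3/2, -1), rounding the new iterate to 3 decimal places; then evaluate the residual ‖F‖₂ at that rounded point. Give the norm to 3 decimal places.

4.743

At (-3/2, -1): F = (-16.500, 9.250).
Jacobian J = [[4·y^2 - y, 8·x·y - x + 5], [-10·x·y + 2, -5·x^2]].
At the point, J = [[5.000, 18.500], [-13.000, -11.250]] (det J = 184.250).
Solving J·Δ = −F gives Δ = (-0.079, 0.913).
Then the next iterate is (x, y)₁ = (-1.579, -0.087).
Re-evaluating at (-1.579, -0.087): F = (-4.62018, -1.07344), so ‖F‖₂ = 4.743.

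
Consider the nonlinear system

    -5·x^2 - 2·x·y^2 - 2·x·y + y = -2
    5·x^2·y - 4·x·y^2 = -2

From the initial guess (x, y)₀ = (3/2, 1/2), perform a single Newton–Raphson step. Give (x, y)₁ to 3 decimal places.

At (3/2, 1/2): F = (-11.000, 6.125).
Jacobian J = [[-10·x - 2·y^2 - 2·y, -4·x·y - 2·x + 1], [10·x·y - 4·y^2, 5·x^2 - 8·x·y]].
At the point, J = [[-16.500, -5.000], [6.500, 5.250]] (det J = -54.125).
Solving J·Δ = −F gives Δ = (-0.501, -0.546).
Then the next iterate is (x, y)₁ = (0.999, -0.046).

(0.999, -0.046)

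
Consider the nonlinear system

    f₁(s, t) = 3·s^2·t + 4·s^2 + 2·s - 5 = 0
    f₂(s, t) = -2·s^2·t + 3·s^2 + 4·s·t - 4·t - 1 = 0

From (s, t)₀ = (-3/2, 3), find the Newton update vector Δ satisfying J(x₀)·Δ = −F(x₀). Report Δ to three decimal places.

At (-3/2, 3): F = (21.250, -37.750).
Jacobian J = [[6·s·t + 8·s + 2, 3·s^2], [-4·s·t + 6·s + 4·t, -2·s^2 + 4·s - 4]].
At the point, J = [[-37.000, 6.750], [21.000, -14.500]] (det J = 394.750).
Solving J·Δ = −F gives Δ = (0.135, -2.408).

(0.135, -2.408)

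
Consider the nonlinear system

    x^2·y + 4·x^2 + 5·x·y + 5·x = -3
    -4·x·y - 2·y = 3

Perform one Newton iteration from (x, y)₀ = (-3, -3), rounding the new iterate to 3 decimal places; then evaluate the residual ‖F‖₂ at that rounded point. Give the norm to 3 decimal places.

At (-3, -3): F = (42.000, -33.000).
Jacobian J = [[2·x·y + 8·x + 5·y + 5, x^2 + 5·x], [-4·y, -4·x - 2]].
At the point, J = [[-16.000, -6.000], [12.000, 10.000]] (det J = -88.000).
Solving J·Δ = −F gives Δ = (2.523, 0.273).
Then the next iterate is (x, y)₁ = (-0.477, -2.727).
Re-evaluating at (-0.477, -2.727): F = (7.40854, -2.74912), so ‖F‖₂ = 7.902.

7.902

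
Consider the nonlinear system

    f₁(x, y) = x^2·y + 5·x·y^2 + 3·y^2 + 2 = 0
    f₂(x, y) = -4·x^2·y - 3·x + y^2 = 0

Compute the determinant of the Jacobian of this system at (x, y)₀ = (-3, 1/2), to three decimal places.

88.250

J = [[2·x·y + 5·y^2, x^2 + 10·x·y + 6·y], [-8·x·y - 3, -4·x^2 + 2·y]].
At the point, J = [[-1.750, -3.000], [9.000, -35.000]].
det J = 88.250.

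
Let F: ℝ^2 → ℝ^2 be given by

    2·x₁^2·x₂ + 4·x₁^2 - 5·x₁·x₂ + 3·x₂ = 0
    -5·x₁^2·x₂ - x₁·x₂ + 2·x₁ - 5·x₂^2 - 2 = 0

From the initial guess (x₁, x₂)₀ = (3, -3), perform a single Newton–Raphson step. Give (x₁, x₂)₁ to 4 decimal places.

(1.4904, -5.2452)

At (3, -3): F = (18.0000, 103.0000).
Jacobian J = [[4·x₁·x₂ + 8·x₁ - 5·x₂, 2·x₁^2 - 5·x₁ + 3], [-10·x₁·x₂ - x₂ + 2, -5·x₁^2 - x₁ - 10·x₂]].
At the point, J = [[3.0000, 6.0000], [95.0000, -18.0000]] (det J = -624.0000).
Solving J·Δ = −F gives Δ = (-1.5096, -2.2452).
Then the next iterate is (x₁, x₂)₁ = (1.4904, -5.2452).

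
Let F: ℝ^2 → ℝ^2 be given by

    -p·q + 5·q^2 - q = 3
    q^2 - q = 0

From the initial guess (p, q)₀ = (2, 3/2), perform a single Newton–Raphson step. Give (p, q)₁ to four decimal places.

At (2, 3/2): F = (3.7500, 0.7500).
Jacobian J = [[-q, -p + 10·q - 1], [0, 2·q - 1]].
At the point, J = [[-1.5000, 12.0000], [0.0000, 2.0000]] (det J = -3.0000).
Solving J·Δ = −F gives Δ = (-0.5000, -0.3750).
Then the next iterate is (p, q)₁ = (1.5000, 1.1250).

(1.5000, 1.1250)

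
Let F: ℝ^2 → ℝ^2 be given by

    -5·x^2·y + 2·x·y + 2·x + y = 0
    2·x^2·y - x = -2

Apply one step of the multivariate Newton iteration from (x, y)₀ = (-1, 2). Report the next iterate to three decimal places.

(6.000, 30.000)

At (-1, 2): F = (-14.000, 7.000).
Jacobian J = [[-10·x·y + 2·y + 2, -5·x^2 + 2·x + 1], [4·x·y - 1, 2·x^2]].
At the point, J = [[26.000, -6.000], [-9.000, 2.000]] (det J = -2.000).
Solving J·Δ = −F gives Δ = (7.000, 28.000).
Then the next iterate is (x, y)₁ = (6.000, 30.000).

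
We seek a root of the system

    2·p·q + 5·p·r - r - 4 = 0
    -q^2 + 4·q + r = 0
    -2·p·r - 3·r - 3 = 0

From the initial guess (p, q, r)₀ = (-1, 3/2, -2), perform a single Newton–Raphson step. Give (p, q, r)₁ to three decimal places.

At (-1, 3/2, -2): F = (5.000, 1.750, -1.000).
Jacobian J = [[2·q + 5·r, 2·p, 5·p - 1], [0, -2·q + 4, 1], [-2·r, 0, -2·p - 3]].
At the point, J = [[-7.000, -2.000, -6.000], [0.000, 1.000, 1.000], [4.000, 0.000, -1.000]] (det J = 23.000).
Solving J·Δ = −F gives Δ = (0.543, -2.924, 1.174).
Then the next iterate is (p, q, r)₁ = (-0.457, -1.424, -0.826).

(-0.457, -1.424, -0.826)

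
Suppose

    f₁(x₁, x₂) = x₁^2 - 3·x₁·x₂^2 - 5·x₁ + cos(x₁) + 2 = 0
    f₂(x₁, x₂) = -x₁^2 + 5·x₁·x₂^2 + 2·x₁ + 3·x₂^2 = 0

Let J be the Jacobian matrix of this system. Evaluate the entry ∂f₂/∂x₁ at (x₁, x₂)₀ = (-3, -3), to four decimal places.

53.0000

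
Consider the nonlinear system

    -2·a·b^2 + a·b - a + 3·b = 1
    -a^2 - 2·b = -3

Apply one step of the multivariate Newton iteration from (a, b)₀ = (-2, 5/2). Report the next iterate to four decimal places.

(-0.8871, 1.7258)

At (-2, 5/2): F = (28.5000, -6.0000).
Jacobian J = [[-2·b^2 + b - 1, -4·a·b + a + 3], [-2·a, -2]].
At the point, J = [[-11.0000, 21.0000], [4.0000, -2.0000]] (det J = -62.0000).
Solving J·Δ = −F gives Δ = (1.1129, -0.7742).
Then the next iterate is (a, b)₁ = (-0.8871, 1.7258).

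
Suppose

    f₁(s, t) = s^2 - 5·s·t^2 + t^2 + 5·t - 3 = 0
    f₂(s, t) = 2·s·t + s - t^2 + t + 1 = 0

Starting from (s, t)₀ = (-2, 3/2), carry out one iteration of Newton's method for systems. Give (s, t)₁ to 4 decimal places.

(-0.4298, 1.2552)

At (-2, 3/2): F = (33.2500, -7.7500).
Jacobian J = [[2·s - 5·t^2, -10·s·t + 2·t + 5], [2·t + 1, 2·s - 2·t + 1]].
At the point, J = [[-15.2500, 38.0000], [4.0000, -6.0000]] (det J = -60.5000).
Solving J·Δ = −F gives Δ = (1.5702, -0.2448).
Then the next iterate is (s, t)₁ = (-0.4298, 1.2552).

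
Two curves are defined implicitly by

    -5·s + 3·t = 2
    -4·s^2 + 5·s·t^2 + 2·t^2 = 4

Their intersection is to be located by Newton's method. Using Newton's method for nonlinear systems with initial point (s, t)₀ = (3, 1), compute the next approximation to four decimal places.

At (3, 1): F = (-14.0000, -23.0000).
Jacobian J = [[-5, 3], [-8·s + 5·t^2, 10·s·t + 4·t]].
At the point, J = [[-5.0000, 3.0000], [-19.0000, 34.0000]] (det J = -113.0000).
Solving J·Δ = −F gives Δ = (-3.6018, -1.3363).
Then the next iterate is (s, t)₁ = (-0.6018, -0.3363).

(-0.6018, -0.3363)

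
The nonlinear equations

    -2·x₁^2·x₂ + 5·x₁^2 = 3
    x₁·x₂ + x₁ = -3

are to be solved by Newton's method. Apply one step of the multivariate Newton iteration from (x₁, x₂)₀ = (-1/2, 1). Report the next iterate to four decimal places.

(-1.3500, 1.6000)

At (-1/2, 1): F = (-2.2500, 2.0000).
Jacobian J = [[-4·x₁·x₂ + 10·x₁, -2·x₁^2], [x₂ + 1, x₁]].
At the point, J = [[-3.0000, -0.5000], [2.0000, -0.5000]] (det J = 2.5000).
Solving J·Δ = −F gives Δ = (-0.8500, 0.6000).
Then the next iterate is (x₁, x₂)₁ = (-1.3500, 1.6000).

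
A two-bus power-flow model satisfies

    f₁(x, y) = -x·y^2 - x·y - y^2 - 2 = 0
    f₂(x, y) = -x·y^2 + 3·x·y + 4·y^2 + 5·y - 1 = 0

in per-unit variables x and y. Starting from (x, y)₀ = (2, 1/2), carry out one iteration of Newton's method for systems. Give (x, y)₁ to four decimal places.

At (2, 1/2): F = (-3.7500, 5.0000).
Jacobian J = [[-y^2 - y, -2·x·y - x - 2·y], [-y^2 + 3·y, -2·x·y + 3·x + 8·y + 5]].
At the point, J = [[-0.7500, -5.0000], [1.2500, 13.0000]] (det J = -3.5000).
Solving J·Δ = −F gives Δ = (-6.7857, 0.2679).
Then the next iterate is (x, y)₁ = (-4.7857, 0.7679).

(-4.7857, 0.7679)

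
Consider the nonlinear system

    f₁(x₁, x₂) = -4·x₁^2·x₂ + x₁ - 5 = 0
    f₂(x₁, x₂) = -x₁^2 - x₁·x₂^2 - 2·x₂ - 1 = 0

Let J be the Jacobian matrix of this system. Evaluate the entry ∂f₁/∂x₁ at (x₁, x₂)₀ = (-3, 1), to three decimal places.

25.000

∂f₁/∂x₁ = -8·x₁·x₂ + 1.
At (-3, 1) this is 25.000.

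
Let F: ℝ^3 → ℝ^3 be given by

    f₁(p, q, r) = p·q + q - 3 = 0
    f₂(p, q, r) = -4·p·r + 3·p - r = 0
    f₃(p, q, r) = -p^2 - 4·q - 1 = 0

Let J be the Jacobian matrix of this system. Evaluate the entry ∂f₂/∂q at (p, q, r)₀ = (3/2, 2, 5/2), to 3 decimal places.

0.000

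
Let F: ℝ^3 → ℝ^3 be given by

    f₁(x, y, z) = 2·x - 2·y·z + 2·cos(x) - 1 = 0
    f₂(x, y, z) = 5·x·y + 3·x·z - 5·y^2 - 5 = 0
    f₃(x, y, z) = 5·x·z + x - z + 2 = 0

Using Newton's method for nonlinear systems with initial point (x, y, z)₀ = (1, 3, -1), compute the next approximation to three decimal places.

(1.803, 1.992, 0.053)

At (1, 3, -1): F = (8.08060, -38.000, -1.000).
Jacobian J = [[-2·sin(x) + 2, -2·z, -2·y], [5·y + 3·z, 5·x - 10·y, 3·x], [5·z + 1, 0, 5·x - 1]].
At the point, J = [[0.31706, 2.000, -6.000], [12.000, -25.000, 3.000], [-4.000, 0.000, 4.000]] (det J = 448.29420).
Solving J·Δ = −F gives Δ = (0.803, -1.008, 1.053).
Then the next iterate is (x, y, z)₁ = (1.803, 1.992, 0.053).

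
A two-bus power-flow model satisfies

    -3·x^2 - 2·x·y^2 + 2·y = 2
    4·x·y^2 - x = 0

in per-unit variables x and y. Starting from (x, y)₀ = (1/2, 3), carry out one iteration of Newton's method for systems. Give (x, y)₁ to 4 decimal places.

(0.5089, 1.5156)

At (1/2, 3): F = (-5.7500, 17.5000).
Jacobian J = [[-6·x - 2·y^2, -4·x·y + 2], [4·y^2 - 1, 8·x·y]].
At the point, J = [[-21.0000, -4.0000], [35.0000, 12.0000]] (det J = -112.0000).
Solving J·Δ = −F gives Δ = (0.0089, -1.4844).
Then the next iterate is (x, y)₁ = (0.5089, 1.5156).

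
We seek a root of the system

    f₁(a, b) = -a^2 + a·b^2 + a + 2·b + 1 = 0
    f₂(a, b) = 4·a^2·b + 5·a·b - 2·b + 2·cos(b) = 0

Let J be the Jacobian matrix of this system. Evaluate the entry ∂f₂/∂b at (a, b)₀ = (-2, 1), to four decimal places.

2.3171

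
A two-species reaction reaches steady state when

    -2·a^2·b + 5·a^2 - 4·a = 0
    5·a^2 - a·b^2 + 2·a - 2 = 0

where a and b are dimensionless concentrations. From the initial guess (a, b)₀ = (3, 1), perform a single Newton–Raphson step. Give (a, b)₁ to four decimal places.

At (3, 1): F = (15.0000, 46.0000).
Jacobian J = [[-4·a·b + 10·a - 4, -2·a^2], [10·a - b^2 + 2, -2·a·b]].
At the point, J = [[14.0000, -18.0000], [31.0000, -6.0000]] (det J = 474.0000).
Solving J·Δ = −F gives Δ = (-1.5570, -0.3776).
Then the next iterate is (a, b)₁ = (1.4430, 0.6224).

(1.4430, 0.6224)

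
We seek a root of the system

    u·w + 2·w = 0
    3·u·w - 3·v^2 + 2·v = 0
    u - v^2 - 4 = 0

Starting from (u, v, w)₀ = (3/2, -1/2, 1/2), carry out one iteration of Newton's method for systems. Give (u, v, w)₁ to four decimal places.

(4.3966, -0.6466, -0.4138)

At (3/2, -1/2, 1/2): F = (1.7500, 0.5000, -2.7500).
Jacobian J = [[w, 0, u + 2], [3·w, -6·v + 2, 3·u], [1, -2·v, 0]].
At the point, J = [[0.5000, 0.0000, 3.5000], [1.5000, 5.0000, 4.5000], [1.0000, 1.0000, 0.0000]] (det J = -14.5000).
Solving J·Δ = −F gives Δ = (2.8966, -0.1466, -0.9138).
Then the next iterate is (u, v, w)₁ = (4.3966, -0.6466, -0.4138).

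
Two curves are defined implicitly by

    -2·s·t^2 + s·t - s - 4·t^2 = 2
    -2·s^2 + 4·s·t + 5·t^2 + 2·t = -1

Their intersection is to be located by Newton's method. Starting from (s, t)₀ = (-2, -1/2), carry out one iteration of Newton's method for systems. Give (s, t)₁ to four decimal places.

(-1.5147, -0.4853)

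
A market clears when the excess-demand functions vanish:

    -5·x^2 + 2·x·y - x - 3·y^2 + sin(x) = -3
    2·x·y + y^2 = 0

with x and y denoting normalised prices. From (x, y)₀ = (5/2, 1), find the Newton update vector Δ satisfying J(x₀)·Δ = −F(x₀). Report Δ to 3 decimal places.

At (5/2, 1): F = (-28.15153, 6.000).
Jacobian J = [[-10·x + 2·y + cos(x) - 1, 2·x - 6·y], [2·y, 2·x + 2·y]].
At the point, J = [[-24.80114, -1.000], [2.000, 7.000]] (det J = -171.60801).
Solving J·Δ = −F gives Δ = (-1.113, -0.539).

(-1.113, -0.539)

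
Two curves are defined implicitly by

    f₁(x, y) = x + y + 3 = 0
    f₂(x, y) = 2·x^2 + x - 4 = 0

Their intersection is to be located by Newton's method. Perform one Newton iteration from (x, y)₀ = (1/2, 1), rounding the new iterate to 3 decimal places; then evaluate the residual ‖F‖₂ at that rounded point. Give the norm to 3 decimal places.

At (1/2, 1): F = (4.500, -3.000).
Jacobian J = [[1, 1], [4·x + 1, 0]].
At the point, J = [[1.000, 1.000], [3.000, 0.000]] (det J = -3.000).
Solving J·Δ = −F gives Δ = (1.000, -5.500).
Then the next iterate is (x, y)₁ = (1.500, -4.500).
Re-evaluating at (1.500, -4.500): F = (0.000, 2.000), so ‖F‖₂ = 2.000.

2.000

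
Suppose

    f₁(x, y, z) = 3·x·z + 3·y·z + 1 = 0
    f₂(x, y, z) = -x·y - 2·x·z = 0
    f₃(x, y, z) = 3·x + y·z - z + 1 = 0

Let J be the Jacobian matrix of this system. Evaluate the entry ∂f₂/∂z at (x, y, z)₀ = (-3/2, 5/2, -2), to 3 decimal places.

3.000

∂f₂/∂z = -2·x.
At (-3/2, 5/2, -2) this is 3.000.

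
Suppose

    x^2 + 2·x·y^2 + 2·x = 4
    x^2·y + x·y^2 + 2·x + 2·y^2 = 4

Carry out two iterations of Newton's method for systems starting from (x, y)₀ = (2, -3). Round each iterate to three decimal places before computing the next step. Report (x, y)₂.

(1.148, -1.172)

At (2, -3): F = (40.000, 24.000).
Jacobian J = [[2·x + 2·y^2 + 2, 4·x·y], [2·x·y + y^2 + 2, x^2 + 2·x·y + 4·y]].
At the point, J = [[24.000, -24.000], [-1.000, -20.000]] (det J = -504.000).
Solving J·Δ = −F gives Δ = (-0.444, 1.222).
Then the next iterate is (x, y)₁ = (1.556, -1.778).
Round to (1.556, -1.778) and repeat: F = (11.37105, 6.04875), J = [[11.43457, -11.06627], [-0.37185, -10.224]].
Δ = (-0.408, 0.606), so (x, y)₂ = (1.148, -1.172).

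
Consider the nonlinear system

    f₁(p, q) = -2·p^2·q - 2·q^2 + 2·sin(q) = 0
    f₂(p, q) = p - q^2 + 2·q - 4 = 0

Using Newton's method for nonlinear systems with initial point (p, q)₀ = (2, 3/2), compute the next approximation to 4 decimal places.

At (2, 3/2): F = (-14.505010, -1.2500).
Jacobian J = [[-4·p·q, -2·p^2 - 4·q + 2·cos(q)], [1, -2·q + 2]].
At the point, J = [[-12.0000, -13.858526], [1.0000, -1.0000]] (det J = 25.858526).
Solving J·Δ = −F gives Δ = (0.1090, -1.1410).
Then the next iterate is (p, q)₁ = (2.1090, 0.3590).

(2.1090, 0.3590)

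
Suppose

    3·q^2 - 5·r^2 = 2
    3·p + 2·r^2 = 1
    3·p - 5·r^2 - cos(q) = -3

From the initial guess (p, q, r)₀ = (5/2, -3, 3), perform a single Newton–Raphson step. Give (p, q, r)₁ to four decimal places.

(-0.1258, -1.8024, 1.6148)

At (5/2, -3, 3): F = (-20.0000, 24.5000, -33.510008).
Jacobian J = [[0, 6·q, -10·r], [3, 0, 4·r], [3, sin(q), -10·r]].
At the point, J = [[0.0000, -18.0000, -30.0000], [3.0000, 0.0000, 12.0000], [3.0000, -0.141120, -30.0000]] (det J = -2255.299199).
Solving J·Δ = −F gives Δ = (-2.6258, 1.1976, -1.3852).
Then the next iterate is (p, q, r)₁ = (-0.1258, -1.8024, 1.6148).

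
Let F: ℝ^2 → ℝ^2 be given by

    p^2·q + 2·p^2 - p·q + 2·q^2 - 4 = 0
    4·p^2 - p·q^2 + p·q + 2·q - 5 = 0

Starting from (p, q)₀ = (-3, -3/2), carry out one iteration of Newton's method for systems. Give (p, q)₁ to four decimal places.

At (-3, -3/2): F = (0.5000, 39.2500).
Jacobian J = [[2·p·q + 4·p - q, p^2 - p + 4·q], [8·p - q^2 + q, -2·p·q + p + 2]].
At the point, J = [[-1.5000, 6.0000], [-27.7500, -10.0000]] (det J = 181.5000).
Solving J·Δ = −F gives Δ = (1.3251, 0.2479).
Then the next iterate is (p, q)₁ = (-1.6749, -1.2521).

(-1.6749, -1.2521)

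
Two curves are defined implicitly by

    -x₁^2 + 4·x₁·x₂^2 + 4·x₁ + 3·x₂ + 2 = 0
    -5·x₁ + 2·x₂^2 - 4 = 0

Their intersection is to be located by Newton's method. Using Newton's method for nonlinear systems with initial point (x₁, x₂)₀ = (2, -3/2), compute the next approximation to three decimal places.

At (2, -3/2): F = (19.500, -9.500).
Jacobian J = [[-2·x₁ + 4·x₂^2 + 4, 8·x₁·x₂ + 3], [-5, 4·x₂]].
At the point, J = [[9.000, -21.000], [-5.000, -6.000]] (det J = -159.000).
Solving J·Δ = −F gives Δ = (-1.991, 0.075).
Then the next iterate is (x₁, x₂)₁ = (0.009, -1.425).

(0.009, -1.425)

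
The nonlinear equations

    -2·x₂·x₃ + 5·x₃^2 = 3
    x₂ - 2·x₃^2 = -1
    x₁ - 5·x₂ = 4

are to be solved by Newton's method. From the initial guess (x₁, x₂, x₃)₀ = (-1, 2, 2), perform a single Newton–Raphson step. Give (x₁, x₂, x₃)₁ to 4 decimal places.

(11.5000, 1.5000, 1.3125)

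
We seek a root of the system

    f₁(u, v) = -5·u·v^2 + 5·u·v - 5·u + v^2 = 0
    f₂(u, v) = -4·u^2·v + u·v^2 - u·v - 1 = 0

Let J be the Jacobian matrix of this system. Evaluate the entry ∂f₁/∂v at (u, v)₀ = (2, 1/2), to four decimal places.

1.0000

∂f₁/∂v = -10·u·v + 5·u + 2·v.
At (2, 1/2) this is 1.0000.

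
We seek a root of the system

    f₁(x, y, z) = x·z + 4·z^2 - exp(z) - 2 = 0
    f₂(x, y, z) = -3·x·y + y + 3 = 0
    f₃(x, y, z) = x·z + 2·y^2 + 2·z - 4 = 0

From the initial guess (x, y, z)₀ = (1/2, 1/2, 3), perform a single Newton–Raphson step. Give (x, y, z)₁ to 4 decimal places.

At (1/2, 1/2, 3): F = (15.414463, 2.7500, 4.0000).
Jacobian J = [[z, 0, x + 8·z - exp(z)], [-3·y, -3·x + 1, 0], [z, 4·y, x + 2]].
At the point, J = [[3.0000, 0.0000, 4.414463], [-1.5000, -0.5000, 0.0000], [3.0000, 2.0000, 2.5000]] (det J = -10.371695).
Solving J·Δ = −F gives Δ = (1.3344, 1.4967, -4.3987).
Then the next iterate is (x, y, z)₁ = (1.8344, 1.9967, -1.3987).

(1.8344, 1.9967, -1.3987)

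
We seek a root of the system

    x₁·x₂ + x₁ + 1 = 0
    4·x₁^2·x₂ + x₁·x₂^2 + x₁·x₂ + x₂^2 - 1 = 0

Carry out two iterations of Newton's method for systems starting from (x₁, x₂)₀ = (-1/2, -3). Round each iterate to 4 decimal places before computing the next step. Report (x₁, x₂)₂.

At (-1/2, -3): F = (2.0000, 2.0000).
Jacobian J = [[x₂ + 1, x₁], [8·x₁·x₂ + x₂^2 + x₂, 4·x₁^2 + 2·x₁·x₂ + x₁ + 2·x₂]].
At the point, J = [[-2.0000, -0.5000], [18.0000, -2.5000]] (det J = 14.0000).
Solving J·Δ = −F gives Δ = (0.2857, 2.8571).
Then the next iterate is (x₁, x₂)₁ = (-0.2143, -0.1429).
Round to (-0.2143, -0.1429) and repeat: F = (0.816323, -0.979583), J = [[0.8571, -0.2143], [0.122508, -0.255155]].
Δ = (-2.1732, -4.8826), so (x₁, x₂)₂ = (-2.3875, -5.0255).

(-2.3875, -5.0255)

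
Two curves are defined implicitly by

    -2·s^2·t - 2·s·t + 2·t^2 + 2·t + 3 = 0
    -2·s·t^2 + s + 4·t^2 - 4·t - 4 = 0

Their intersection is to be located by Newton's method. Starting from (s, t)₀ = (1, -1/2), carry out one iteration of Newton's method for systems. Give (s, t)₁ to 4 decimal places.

(-0.8125, -0.7344)

At (1, -1/2): F = (4.5000, -0.5000).
Jacobian J = [[-4·s·t - 2·t, -2·s^2 - 2·s + 4·t + 2], [-2·t^2 + 1, -4·s·t + 8·t - 4]].
At the point, J = [[3.0000, -4.0000], [0.5000, -6.0000]] (det J = -16.0000).
Solving J·Δ = −F gives Δ = (-1.8125, -0.2344).
Then the next iterate is (s, t)₁ = (-0.8125, -0.7344).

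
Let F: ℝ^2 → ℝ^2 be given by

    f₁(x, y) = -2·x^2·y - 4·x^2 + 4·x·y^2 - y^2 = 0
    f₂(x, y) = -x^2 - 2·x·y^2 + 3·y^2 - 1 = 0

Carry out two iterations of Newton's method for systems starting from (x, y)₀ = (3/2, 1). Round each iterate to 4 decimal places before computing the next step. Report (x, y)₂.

At (3/2, 1): F = (-8.5000, -3.2500).
Jacobian J = [[-4·x·y - 8·x + 4·y^2, -2·x^2 + 8·x·y - 2·y], [-2·x - 2·y^2, -4·x·y + 6·y]].
At the point, J = [[-14.0000, 5.5000], [-5.0000, 0.0000]] (det J = 27.5000).
Solving J·Δ = −F gives Δ = (-0.6500, -0.1091).
Then the next iterate is (x, y)₁ = (0.8500, 0.8909).
Round to (0.8500, 0.8909) and repeat: F = (-2.272464, -0.690686), J = [[-6.654249, 2.831320], [-3.287406, 2.316340]].
Δ = (-0.5418, -0.4708), so (x, y)₂ = (0.3082, 0.4201).

(0.3082, 0.4201)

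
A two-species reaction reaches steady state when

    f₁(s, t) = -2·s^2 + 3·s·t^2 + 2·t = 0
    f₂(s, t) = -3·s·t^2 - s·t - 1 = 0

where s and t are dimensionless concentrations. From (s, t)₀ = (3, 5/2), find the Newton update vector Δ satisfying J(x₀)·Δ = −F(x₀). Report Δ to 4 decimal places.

At (3, 5/2): F = (43.2500, -64.7500).
Jacobian J = [[-4·s + 3·t^2, 6·s·t + 2], [-3·t^2 - t, -6·s·t - s]].
At the point, J = [[6.7500, 47.0000], [-21.2500, -48.0000]] (det J = 674.7500).
Solving J·Δ = −F gives Δ = (-1.4335, -0.7143).

(-1.4335, -0.7143)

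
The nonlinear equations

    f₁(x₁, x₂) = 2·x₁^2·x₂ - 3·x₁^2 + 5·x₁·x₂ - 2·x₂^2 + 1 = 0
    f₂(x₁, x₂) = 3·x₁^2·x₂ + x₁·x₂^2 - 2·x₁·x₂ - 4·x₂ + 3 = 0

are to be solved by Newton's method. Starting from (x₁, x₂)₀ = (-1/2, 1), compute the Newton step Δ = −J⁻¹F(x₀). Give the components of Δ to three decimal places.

(0.315, -0.310)

At (-1/2, 1): F = (-3.750, 0.250).
Jacobian J = [[4·x₁·x₂ - 6·x₁ + 5·x₂, 2·x₁^2 + 5·x₁ - 4·x₂], [6·x₁·x₂ + x₂^2 - 2·x₂, 3·x₁^2 + 2·x₁·x₂ - 2·x₁ - 4]].
At the point, J = [[6.000, -6.000], [-4.000, -3.250]] (det J = -43.500).
Solving J·Δ = −F gives Δ = (0.315, -0.310).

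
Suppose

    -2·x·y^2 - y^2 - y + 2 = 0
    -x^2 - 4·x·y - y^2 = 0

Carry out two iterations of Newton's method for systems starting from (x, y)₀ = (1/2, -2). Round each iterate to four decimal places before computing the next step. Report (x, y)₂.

At (1/2, -2): F = (-4.0000, -0.2500).
Jacobian J = [[-2·y^2, -4·x·y - 2·y - 1], [-2·x - 4·y, -4·x - 2·y]].
At the point, J = [[-8.0000, 7.0000], [7.0000, 2.0000]] (det J = -65.0000).
Solving J·Δ = −F gives Δ = (-0.0962, 0.4615).
Then the next iterate is (x, y)₁ = (0.4038, -1.5385).
Round to (0.4038, -1.5385) and repeat: F = (-0.740057, -0.045051), J = [[-4.733964, 4.561985], [5.3464, 1.4618]].
Δ = (-0.0280, 0.1332), so (x, y)₂ = (0.3758, -1.4053).

(0.3758, -1.4053)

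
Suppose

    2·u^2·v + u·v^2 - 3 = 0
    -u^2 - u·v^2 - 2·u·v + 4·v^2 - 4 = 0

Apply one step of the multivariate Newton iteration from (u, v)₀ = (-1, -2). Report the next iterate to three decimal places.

(-0.421, -1.325)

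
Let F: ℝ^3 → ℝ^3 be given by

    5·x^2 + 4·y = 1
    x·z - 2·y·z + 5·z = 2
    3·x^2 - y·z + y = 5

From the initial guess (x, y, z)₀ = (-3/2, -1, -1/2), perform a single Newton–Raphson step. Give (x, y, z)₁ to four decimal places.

At (-3/2, -1, -1/2): F = (6.2500, -4.7500, 0.2500).
Jacobian J = [[10·x, 4, 0], [z, -2·z, x - 2·y + 5], [6·x, -z + 1, -y]].
At the point, J = [[-15.0000, 4.0000, 0.0000], [-0.5000, 1.0000, 5.5000], [-9.0000, 1.5000, 1.0000]] (det J = -87.2500).
Solving J·Δ = −F gives Δ = (-0.2385, -2.4570, 1.2887).
Then the next iterate is (x, y, z)₁ = (-1.7385, -3.4570, 0.7887).

(-1.7385, -3.4570, 0.7887)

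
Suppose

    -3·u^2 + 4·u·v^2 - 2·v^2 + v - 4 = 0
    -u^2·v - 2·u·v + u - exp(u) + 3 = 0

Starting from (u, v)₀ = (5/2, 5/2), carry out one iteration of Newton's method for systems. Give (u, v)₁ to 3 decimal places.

(1.473, 2.025)

At (5/2, 5/2): F = (29.750, -34.80749).
Jacobian J = [[-6·u + 4·v^2, 8·u·v - 4·v + 1], [-2·u·v - 2·v - exp(u) + 1, -u^2 - 2·u]].
At the point, J = [[10.000, 41.000], [-28.68249, -11.250]] (det J = 1063.48225).
Solving J·Δ = −F gives Δ = (-1.027, -0.475).
Then the next iterate is (u, v)₁ = (1.473, 2.025).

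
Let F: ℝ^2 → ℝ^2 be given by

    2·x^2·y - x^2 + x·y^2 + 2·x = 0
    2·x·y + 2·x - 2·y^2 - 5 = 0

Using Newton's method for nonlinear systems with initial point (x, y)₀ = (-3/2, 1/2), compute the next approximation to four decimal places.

At (-3/2, 1/2): F = (-3.3750, -10.0000).
Jacobian J = [[4·x·y - 2·x + y^2 + 2, 2·x^2 + 2·x·y], [2·y + 2, 2·x - 4·y]].
At the point, J = [[2.2500, 3.0000], [3.0000, -5.0000]] (det J = -20.2500).
Solving J·Δ = −F gives Δ = (2.3148, -0.6111).
Then the next iterate is (x, y)₁ = (0.8148, -0.1111).

(0.8148, -0.1111)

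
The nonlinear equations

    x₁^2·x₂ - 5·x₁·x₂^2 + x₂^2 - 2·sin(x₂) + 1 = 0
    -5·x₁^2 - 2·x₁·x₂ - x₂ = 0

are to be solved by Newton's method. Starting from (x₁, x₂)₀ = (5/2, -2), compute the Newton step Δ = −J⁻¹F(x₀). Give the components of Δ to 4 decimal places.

(-1.0473, 0.4571)

At (5/2, -2): F = (-55.681405, -19.2500).
Jacobian J = [[2·x₁·x₂ - 5·x₂^2, x₁^2 - 10·x₁·x₂ + 2·x₂ - 2·cos(x₂)], [-10·x₁ - 2·x₂, -2·x₁ - 1]].
At the point, J = [[-30.0000, 53.082294], [-21.0000, -6.0000]] (det J = 1294.728167).
Solving J·Δ = −F gives Δ = (-1.0473, 0.4571).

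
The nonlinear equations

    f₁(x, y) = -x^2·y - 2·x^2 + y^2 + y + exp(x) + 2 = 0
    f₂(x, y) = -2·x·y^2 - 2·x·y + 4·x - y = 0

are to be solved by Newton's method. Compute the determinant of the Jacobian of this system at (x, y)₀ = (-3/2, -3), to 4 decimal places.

-13.5701

J = [[-2·x·y - 4·x + exp(x), -x^2 + 2·y + 1], [-2·y^2 - 2·y + 4, -4·x·y - 2·x - 1]].
At the point, J = [[-2.776870, -7.2500], [-8.0000, -16.0000]].
det J = -13.5701.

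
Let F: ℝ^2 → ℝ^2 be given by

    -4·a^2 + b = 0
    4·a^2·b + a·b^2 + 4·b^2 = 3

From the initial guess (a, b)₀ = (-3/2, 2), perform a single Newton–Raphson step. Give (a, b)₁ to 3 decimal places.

(-0.863, 1.355)

At (-3/2, 2): F = (-7.000, 25.000).
Jacobian J = [[-8·a, 1], [8·a·b + b^2, 4·a^2 + 2·a·b + 8·b]].
At the point, J = [[12.000, 1.000], [-20.000, 19.000]] (det J = 248.000).
Solving J·Δ = −F gives Δ = (0.637, -0.645).
Then the next iterate is (a, b)₁ = (-0.863, 1.355).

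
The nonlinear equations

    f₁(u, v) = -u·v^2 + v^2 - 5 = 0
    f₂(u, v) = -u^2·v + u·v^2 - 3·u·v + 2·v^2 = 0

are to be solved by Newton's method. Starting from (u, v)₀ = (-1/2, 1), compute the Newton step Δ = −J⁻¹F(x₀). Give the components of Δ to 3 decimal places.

(-18.500, -5.000)

At (-1/2, 1): F = (-3.500, 2.750).
Jacobian J = [[-v^2, -2·u·v + 2·v], [-2·u·v + v^2 - 3·v, -u^2 + 2·u·v - 3·u + 4·v]].
At the point, J = [[-1.000, 3.000], [-1.000, 4.250]] (det J = -1.250).
Solving J·Δ = −F gives Δ = (-18.500, -5.000).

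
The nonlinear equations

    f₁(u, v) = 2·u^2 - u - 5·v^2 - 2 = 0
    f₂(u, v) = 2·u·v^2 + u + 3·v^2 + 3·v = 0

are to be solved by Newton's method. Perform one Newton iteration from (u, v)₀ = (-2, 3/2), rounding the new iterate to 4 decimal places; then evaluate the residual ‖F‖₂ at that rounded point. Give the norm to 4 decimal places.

0.1752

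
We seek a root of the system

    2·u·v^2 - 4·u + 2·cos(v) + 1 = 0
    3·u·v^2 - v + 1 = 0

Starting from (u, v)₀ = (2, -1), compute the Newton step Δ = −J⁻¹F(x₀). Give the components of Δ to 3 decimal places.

(-1.679, 0.228)

At (2, -1): F = (-1.91940, 8.000).
Jacobian J = [[2·v^2 - 4, 4·u·v - 2·sin(v)], [3·v^2, 6·u·v - 1]].
At the point, J = [[-2.000, -6.31706], [3.000, -13.000]] (det J = 44.95117).
Solving J·Δ = −F gives Δ = (-1.679, 0.228).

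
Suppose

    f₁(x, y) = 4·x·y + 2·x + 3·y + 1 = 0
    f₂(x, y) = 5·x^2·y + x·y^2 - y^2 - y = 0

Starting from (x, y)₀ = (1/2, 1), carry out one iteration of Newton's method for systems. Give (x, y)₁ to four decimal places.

(0.3841, -0.2609)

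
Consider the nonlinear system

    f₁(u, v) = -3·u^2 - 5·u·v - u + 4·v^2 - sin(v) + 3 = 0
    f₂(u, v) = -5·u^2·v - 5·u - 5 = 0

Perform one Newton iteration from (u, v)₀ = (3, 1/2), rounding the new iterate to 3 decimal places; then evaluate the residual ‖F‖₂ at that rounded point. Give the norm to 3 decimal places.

17.112

At (3, 1/2): F = (-33.97943, -42.500).
Jacobian J = [[-6·u - 5·v - 1, -5·u + 8·v - cos(v)], [-10·u·v - 5, -5·u^2]].
At the point, J = [[-21.500, -11.87758], [-20.000, -45.000]] (det J = 729.94835).
Solving J·Δ = −F gives Δ = (-1.403, -0.321).
Then the next iterate is (u, v)₁ = (1.597, 0.179).
Re-evaluating at (1.597, 0.179): F = (-7.72742, -15.26762), so ‖F‖₂ = 17.112.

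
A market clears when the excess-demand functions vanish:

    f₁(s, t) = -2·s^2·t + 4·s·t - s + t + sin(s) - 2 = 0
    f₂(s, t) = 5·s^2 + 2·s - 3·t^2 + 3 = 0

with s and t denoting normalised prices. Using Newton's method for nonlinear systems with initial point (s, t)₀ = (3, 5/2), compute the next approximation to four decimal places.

(2.1086, 2.9484)

At (3, 5/2): F = (-17.358880, 35.2500).
Jacobian J = [[-4·s·t + 4·t + cos(s) - 1, -2·s^2 + 4·s + 1], [10·s + 2, -6·t]].
At the point, J = [[-21.989992, -5.0000], [32.0000, -15.0000]] (det J = 489.849887).
Solving J·Δ = −F gives Δ = (-0.8914, 0.4484).
Then the next iterate is (s, t)₁ = (2.1086, 2.9484).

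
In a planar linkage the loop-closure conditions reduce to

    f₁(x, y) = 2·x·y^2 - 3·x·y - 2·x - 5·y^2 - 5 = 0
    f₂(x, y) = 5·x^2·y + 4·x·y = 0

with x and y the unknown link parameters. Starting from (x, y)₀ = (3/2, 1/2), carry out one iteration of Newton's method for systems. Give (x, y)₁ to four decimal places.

(14.4375, -7.1250)

At (3/2, 1/2): F = (-10.7500, 8.6250).
Jacobian J = [[2·y^2 - 3·y - 2, 4·x·y - 3·x - 10·y], [10·x·y + 4·y, 5·x^2 + 4·x]].
At the point, J = [[-3.0000, -6.5000], [9.5000, 17.2500]] (det J = 10.0000).
Solving J·Δ = −F gives Δ = (12.9375, -7.6250).
Then the next iterate is (x, y)₁ = (14.4375, -7.1250).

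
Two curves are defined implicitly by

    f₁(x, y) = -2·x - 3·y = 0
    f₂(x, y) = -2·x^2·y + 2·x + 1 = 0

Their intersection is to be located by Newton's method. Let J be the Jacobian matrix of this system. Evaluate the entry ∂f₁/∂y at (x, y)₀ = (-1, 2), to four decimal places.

-3.0000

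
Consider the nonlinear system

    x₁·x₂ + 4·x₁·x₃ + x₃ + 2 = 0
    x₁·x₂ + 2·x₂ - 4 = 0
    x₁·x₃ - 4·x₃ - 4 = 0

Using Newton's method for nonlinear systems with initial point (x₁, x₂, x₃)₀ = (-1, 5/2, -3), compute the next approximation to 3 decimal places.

(-0.923, 3.808, -0.846)

At (-1, 5/2, -3): F = (8.500, -1.500, 11.000).
Jacobian J = [[x₂ + 4·x₃, x₁, 4·x₁ + 1], [x₂, x₁ + 2, 0], [x₃, 0, x₁ - 4]].
At the point, J = [[-9.500, -1.000, -3.000], [2.500, 1.000, 0.000], [-3.000, 0.000, -5.000]] (det J = 26.000).
Solving J·Δ = −F gives Δ = (0.077, 1.308, 2.154).
Then the next iterate is (x₁, x₂, x₃)₁ = (-0.923, 3.808, -0.846).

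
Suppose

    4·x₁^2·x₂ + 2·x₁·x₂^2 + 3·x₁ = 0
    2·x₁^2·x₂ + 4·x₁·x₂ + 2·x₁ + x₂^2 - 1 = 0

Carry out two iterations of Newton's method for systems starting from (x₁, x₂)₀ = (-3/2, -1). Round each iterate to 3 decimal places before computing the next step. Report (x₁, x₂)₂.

(-0.220, -0.660)

At (-3/2, -1): F = (-16.500, -1.500).
Jacobian J = [[8·x₁·x₂ + 2·x₂^2 + 3, 4·x₁^2 + 4·x₁·x₂], [4·x₁·x₂ + 4·x₂ + 2, 2·x₁^2 + 4·x₁ + 2·x₂]].
At the point, J = [[17.000, 15.000], [4.000, -3.500]] (det J = -119.500).
Solving J·Δ = −F gives Δ = (0.672, 0.339).
Then the next iterate is (x₁, x₂)₁ = (-0.828, -0.661).
Round to (-0.828, -0.661) and repeat: F = (-5.02023, -0.93619), J = [[8.25231, 4.93157], [1.54523, -3.26283]].
Δ = (0.608, 0.001), so (x₁, x₂)₂ = (-0.220, -0.660).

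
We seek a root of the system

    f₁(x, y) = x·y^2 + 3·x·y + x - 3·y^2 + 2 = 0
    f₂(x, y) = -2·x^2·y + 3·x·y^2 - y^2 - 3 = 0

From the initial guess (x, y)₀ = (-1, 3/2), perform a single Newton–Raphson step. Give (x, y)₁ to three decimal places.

(-0.396, 0.979)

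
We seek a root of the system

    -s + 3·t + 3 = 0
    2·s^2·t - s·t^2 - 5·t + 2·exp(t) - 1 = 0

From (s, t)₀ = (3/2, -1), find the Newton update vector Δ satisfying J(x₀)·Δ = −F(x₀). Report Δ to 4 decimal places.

At (3/2, -1): F = (-1.5000, -1.264241).
Jacobian J = [[-1, 3], [4·s·t - t^2, 2·s^2 - 2·s·t + 2·exp(t) - 5]].
At the point, J = [[-1.0000, 3.0000], [-7.0000, 3.235759]] (det J = 17.764241).
Solving J·Δ = −F gives Δ = (0.0597, 0.5199).

(0.0597, 0.5199)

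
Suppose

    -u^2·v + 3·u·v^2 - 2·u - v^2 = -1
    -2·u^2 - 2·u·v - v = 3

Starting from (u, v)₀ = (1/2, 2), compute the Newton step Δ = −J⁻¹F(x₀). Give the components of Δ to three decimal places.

(1.841, -9.273)

At (1/2, 2): F = (1.500, -7.500).
Jacobian J = [[-2·u·v + 3·v^2 - 2, -u^2 + 6·u·v - 2·v], [-4·u - 2·v, -2·u - 1]].
At the point, J = [[8.000, 1.750], [-6.000, -2.000]] (det J = -5.500).
Solving J·Δ = −F gives Δ = (1.841, -9.273).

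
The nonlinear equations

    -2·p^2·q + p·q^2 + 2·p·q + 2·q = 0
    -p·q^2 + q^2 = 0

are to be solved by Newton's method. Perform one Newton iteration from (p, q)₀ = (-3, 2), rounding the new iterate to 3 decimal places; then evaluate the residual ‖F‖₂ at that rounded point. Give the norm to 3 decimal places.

16.938

At (-3, 2): F = (-56.000, 16.000).
Jacobian J = [[-4·p·q + q^2 + 2·q, -2·p^2 + 2·p·q + 2·p + 2], [-q^2, -2·p·q + 2·q]].
At the point, J = [[32.000, -34.000], [-4.000, 16.000]] (det J = 376.000).
Solving J·Δ = −F gives Δ = (0.936, -0.766).
Then the next iterate is (p, q)₁ = (-2.064, 1.234).
Re-evaluating at (-2.064, 1.234): F = (-16.28284, 4.66572), so ‖F‖₂ = 16.938.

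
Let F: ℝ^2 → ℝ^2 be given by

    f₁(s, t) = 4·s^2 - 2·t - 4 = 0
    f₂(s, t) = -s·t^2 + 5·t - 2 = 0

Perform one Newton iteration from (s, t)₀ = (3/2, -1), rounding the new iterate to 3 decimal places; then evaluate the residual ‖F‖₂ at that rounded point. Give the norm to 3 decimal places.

2.063

At (3/2, -1): F = (7.000, -8.500).
Jacobian J = [[8·s, -2], [-t^2, -2·s·t + 5]].
At the point, J = [[12.000, -2.000], [-1.000, 8.000]] (det J = 94.000).
Solving J·Δ = −F gives Δ = (-0.415, 1.011).
Then the next iterate is (s, t)₁ = (1.085, 0.011).
Re-evaluating at (1.085, 0.011): F = (0.68690, -1.94513), so ‖F‖₂ = 2.063.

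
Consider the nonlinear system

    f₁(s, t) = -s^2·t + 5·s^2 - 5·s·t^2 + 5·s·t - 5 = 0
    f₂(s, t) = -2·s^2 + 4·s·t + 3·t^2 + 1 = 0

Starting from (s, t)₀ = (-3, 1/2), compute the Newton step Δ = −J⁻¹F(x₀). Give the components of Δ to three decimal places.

(1.358, -0.359)

At (-3, 1/2): F = (31.750, -22.250).
Jacobian J = [[-2·s·t + 10·s - 5·t^2 + 5·t, -s^2 - 10·s·t + 5·s], [-4·s + 4·t, 4·s + 6·t]].
At the point, J = [[-25.750, -9.000], [14.000, -9.000]] (det J = 357.750).
Solving J·Δ = −F gives Δ = (1.358, -0.359).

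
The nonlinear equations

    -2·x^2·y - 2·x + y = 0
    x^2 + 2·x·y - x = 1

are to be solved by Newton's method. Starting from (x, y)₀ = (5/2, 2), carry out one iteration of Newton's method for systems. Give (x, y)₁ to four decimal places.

At (5/2, 2): F = (-28.0000, 12.7500).
Jacobian J = [[-4·x·y - 2, -2·x^2 + 1], [2·x + 2·y - 1, 2·x]].
At the point, J = [[-22.0000, -11.5000], [8.0000, 5.0000]] (det J = -18.0000).
Solving J·Δ = −F gives Δ = (0.3681, -3.1389).
Then the next iterate is (x, y)₁ = (2.8681, -1.1389).

(2.8681, -1.1389)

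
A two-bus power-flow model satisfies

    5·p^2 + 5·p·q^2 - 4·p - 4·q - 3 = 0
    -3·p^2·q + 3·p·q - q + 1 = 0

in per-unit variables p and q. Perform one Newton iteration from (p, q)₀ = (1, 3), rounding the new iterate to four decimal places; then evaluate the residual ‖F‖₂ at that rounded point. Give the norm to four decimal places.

7.5467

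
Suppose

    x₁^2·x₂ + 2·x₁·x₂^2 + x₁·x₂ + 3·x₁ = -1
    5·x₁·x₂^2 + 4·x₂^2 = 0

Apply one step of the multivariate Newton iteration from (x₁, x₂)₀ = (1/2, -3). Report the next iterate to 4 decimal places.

At (1/2, -3): F = (9.2500, 58.5000).
Jacobian J = [[2·x₁·x₂ + 2·x₂^2 + x₂ + 3, x₁^2 + 4·x₁·x₂ + x₁], [5·x₂^2, 10·x₁·x₂ + 8·x₂]].
At the point, J = [[15.0000, -5.2500], [45.0000, -39.0000]] (det J = -348.7500).
Solving J·Δ = −F gives Δ = (-0.1538, 1.3226).
Then the next iterate is (x₁, x₂)₁ = (0.3462, -1.6774).

(0.3462, -1.6774)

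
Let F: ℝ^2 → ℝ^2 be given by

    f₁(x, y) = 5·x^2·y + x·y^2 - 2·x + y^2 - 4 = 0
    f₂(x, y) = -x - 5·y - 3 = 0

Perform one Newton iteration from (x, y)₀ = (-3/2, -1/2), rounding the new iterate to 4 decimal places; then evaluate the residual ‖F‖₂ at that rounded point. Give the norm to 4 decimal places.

3.4587

At (-3/2, -1/2): F = (-6.7500, 1.0000).
Jacobian J = [[10·x·y + y^2 - 2, 5·x^2 + 2·x·y + 2·y], [-1, -5]].
At the point, J = [[5.7500, 11.7500], [-1.0000, -5.0000]] (det J = -17.0000).
Solving J·Δ = −F gives Δ = (1.2941, -0.0588).
Then the next iterate is (x, y)₁ = (-0.2059, -0.5588).
Re-evaluating at (-0.2059, -0.5588): F = (-3.458687, -0.0001), so ‖F‖₂ = 3.4587.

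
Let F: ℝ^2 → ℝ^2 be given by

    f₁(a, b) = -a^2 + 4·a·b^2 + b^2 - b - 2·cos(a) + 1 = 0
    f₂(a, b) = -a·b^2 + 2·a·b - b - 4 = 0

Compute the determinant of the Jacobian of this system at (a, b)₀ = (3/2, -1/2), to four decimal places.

-10.0175

J = [[-2·a + 4·b^2 + 2·sin(a), 8·a·b + 2·b - 1], [-b^2 + 2·b, -2·a·b + 2·a - 1]].
At the point, J = [[-0.005010, -8.0000], [-1.2500, 3.5000]].
det J = -10.0175.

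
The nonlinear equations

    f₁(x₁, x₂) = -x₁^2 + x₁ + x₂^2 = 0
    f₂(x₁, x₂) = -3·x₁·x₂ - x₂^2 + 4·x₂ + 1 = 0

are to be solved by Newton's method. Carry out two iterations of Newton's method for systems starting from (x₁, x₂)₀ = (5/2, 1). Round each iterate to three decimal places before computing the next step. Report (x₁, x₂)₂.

(1.476, 0.805)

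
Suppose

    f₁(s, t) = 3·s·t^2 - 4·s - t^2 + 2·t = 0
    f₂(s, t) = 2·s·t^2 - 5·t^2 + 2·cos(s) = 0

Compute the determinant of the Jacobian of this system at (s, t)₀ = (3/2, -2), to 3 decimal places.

J = [[3·t^2 - 4, 6·s·t - 2·t + 2], [2·t^2 - 2·sin(s), 4·s·t - 10·t]].
At the point, J = [[8.000, -12.000], [6.00501, 8.000]].
det J = 136.060.

136.060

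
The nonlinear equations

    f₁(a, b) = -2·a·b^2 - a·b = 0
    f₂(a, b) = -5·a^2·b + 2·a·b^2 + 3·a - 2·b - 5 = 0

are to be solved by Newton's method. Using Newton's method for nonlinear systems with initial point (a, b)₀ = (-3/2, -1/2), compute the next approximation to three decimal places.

At (-3/2, -1/2): F = (0.000, -3.625).
Jacobian J = [[-2·b^2 - b, -4·a·b - a], [-10·a·b + 2·b^2 + 3, -5·a^2 + 4·a·b - 2]].
At the point, J = [[0.000, -1.500], [-4.000, -10.250]] (det J = -6.000).
Solving J·Δ = −F gives Δ = (-0.906, 0.000).
Then the next iterate is (a, b)₁ = (-2.406, -0.500).

(-2.406, -0.500)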